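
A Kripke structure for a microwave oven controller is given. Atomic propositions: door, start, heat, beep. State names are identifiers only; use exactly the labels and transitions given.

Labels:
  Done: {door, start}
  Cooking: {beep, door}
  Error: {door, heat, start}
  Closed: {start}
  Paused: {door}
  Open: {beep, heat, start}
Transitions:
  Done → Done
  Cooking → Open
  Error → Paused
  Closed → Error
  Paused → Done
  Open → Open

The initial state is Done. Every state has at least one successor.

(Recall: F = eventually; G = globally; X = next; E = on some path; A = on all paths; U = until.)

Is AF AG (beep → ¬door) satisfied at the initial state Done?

States satisfying AG (beep → ¬door): {Done, Error, Closed, Paused, Open}.
States satisfying AF AG (beep → ¬door): {Done, Cooking, Error, Closed, Paused, Open}.
Done ∈ Sat(AF AG (beep → ¬door)).

Yes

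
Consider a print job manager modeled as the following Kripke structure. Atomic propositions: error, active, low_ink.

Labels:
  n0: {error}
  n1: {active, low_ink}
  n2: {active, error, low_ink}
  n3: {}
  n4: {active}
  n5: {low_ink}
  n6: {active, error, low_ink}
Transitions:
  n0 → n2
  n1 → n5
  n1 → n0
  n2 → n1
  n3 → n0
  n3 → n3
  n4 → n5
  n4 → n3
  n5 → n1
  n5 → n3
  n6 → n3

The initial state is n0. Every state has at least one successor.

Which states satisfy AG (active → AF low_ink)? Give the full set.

States satisfying active → AF low_ink: {n0, n1, n2, n3, n5, n6}.
States satisfying AG (active → AF low_ink): {n0, n1, n2, n3, n5, n6}.

{n0, n1, n2, n3, n5, n6}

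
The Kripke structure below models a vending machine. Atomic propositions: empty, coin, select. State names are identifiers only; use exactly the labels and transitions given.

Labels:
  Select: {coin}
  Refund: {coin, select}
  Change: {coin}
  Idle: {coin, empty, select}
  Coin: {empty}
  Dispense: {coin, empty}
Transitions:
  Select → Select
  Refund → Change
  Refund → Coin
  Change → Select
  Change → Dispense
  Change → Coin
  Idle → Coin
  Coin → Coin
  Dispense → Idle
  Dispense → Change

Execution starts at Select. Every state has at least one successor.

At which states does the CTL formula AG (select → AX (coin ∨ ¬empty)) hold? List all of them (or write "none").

{Select, Coin}

States satisfying select → AX (coin ∨ ¬empty): {Select, Change, Coin, Dispense}.
States satisfying AG (select → AX (coin ∨ ¬empty)): {Select, Coin}.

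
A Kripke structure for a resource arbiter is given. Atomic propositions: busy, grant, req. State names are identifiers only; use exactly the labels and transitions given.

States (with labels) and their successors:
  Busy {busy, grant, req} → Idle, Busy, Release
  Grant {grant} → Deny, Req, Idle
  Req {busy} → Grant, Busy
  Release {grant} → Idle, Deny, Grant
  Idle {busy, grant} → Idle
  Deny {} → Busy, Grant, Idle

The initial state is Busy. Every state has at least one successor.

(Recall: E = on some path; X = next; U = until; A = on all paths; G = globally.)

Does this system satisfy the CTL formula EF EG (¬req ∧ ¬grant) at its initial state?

States satisfying EG (¬req ∧ ¬grant): ∅.
States satisfying EF EG (¬req ∧ ¬grant): ∅.
No suitable path/successor from Busy witnesses the formula.
Busy ∉ Sat(EF EG (¬req ∧ ¬grant)).

No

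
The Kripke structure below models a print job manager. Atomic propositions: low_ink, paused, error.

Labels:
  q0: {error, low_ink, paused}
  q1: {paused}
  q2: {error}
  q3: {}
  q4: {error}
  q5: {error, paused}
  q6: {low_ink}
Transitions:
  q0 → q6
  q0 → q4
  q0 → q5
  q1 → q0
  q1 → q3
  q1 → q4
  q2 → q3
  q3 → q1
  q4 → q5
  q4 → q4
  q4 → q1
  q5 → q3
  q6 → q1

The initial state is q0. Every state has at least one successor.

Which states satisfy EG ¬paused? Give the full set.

{q4}

States satisfying ¬paused: {q2, q3, q4, q6}.
States satisfying EG ¬paused: {q4}.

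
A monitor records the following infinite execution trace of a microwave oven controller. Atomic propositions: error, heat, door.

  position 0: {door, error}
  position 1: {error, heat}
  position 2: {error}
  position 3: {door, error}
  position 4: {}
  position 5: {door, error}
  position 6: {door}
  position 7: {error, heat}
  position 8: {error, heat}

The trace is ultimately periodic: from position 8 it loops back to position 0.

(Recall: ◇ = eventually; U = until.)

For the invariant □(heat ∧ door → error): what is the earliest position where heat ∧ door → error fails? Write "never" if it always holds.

heat ∧ door → error holds at every position 0..8, and those are all the positions the trace ever visits, so the invariant □(heat ∧ door → error) is never violated.

never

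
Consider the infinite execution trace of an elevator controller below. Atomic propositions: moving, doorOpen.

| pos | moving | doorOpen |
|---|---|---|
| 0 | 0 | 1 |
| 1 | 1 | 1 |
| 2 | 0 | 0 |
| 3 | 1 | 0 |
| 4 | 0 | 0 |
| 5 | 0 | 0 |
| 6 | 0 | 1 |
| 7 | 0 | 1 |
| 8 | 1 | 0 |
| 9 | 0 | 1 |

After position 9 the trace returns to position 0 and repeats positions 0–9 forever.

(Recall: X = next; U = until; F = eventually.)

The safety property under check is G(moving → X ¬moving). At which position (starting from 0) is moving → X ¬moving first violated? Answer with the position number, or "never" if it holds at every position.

moving → X ¬moving holds at every position 0..9, and those are all the positions the trace ever visits, so the invariant G(moving → X ¬moving) is never violated.

never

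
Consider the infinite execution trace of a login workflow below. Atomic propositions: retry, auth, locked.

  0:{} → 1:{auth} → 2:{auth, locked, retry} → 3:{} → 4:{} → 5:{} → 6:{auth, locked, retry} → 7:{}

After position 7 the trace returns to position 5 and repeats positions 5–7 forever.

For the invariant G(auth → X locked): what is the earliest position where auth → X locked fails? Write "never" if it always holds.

Check auth → X locked at each position in order: 0 ✓, 1 ✓.
At position 2 the labels are {auth, locked, retry} and the next position 3 has {}, so auth → X locked is false there. This is the first violation.

2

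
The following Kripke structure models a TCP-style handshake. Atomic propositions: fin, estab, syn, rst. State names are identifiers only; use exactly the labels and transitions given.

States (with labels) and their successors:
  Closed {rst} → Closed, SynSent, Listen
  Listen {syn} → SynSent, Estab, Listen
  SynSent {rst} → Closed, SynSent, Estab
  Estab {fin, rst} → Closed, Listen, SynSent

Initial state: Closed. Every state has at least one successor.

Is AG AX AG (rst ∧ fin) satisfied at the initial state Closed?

No

States satisfying AX AG (rst ∧ fin): ∅.
States satisfying AG AX AG (rst ∧ fin): ∅.
Closed is reachable from Closed and violates AX AG (rst ∧ fin), so AG fails at Closed.
Closed ∉ Sat(AG AX AG (rst ∧ fin)).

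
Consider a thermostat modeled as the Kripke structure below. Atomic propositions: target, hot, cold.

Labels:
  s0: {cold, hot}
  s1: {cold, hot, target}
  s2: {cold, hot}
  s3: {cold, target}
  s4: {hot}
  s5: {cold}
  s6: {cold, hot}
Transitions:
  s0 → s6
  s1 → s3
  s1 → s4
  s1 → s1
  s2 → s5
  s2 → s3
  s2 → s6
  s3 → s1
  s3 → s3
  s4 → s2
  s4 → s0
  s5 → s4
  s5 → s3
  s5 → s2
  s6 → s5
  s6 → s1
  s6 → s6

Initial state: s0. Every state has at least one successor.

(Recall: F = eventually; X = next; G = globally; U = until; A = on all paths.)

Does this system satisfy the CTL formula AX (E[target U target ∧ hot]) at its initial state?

States satisfying E[target U target ∧ hot]: {s1, s3}.
States satisfying AX (E[target U target ∧ hot]): {s3}.
s0 ∉ Sat(AX (E[target U target ∧ hot])).

No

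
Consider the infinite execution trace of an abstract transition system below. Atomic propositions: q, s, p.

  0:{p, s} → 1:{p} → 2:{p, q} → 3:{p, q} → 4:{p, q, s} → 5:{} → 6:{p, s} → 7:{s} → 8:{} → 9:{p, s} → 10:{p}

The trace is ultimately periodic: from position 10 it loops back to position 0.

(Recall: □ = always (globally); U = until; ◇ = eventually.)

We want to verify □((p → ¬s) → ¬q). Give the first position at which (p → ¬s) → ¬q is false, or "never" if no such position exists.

Check (p → ¬s) → ¬q at each position in order: 0 ✓, 1 ✓.
At position 2 the labels are {p, q}, so (p → ¬s) → ¬q is false there. This is the first violation.

2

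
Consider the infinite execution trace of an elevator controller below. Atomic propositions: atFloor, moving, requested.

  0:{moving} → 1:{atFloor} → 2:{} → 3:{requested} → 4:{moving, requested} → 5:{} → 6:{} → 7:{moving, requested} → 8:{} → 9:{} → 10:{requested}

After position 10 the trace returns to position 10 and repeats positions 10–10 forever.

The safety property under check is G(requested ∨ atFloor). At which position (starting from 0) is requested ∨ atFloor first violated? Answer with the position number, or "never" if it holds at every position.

At position 0 the labels are {moving}, so requested ∨ atFloor is false there. This is the first violation.

0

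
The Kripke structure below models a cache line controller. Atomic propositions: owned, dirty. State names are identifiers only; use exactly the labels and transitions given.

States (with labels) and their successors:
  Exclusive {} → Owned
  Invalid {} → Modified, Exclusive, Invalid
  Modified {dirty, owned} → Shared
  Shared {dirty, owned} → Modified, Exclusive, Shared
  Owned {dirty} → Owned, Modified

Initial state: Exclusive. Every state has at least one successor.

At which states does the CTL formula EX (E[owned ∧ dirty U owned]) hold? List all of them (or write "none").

{Invalid, Modified, Shared, Owned}

States satisfying E[owned ∧ dirty U owned]: {Modified, Shared}.
States satisfying EX (E[owned ∧ dirty U owned]): {Invalid, Modified, Shared, Owned}.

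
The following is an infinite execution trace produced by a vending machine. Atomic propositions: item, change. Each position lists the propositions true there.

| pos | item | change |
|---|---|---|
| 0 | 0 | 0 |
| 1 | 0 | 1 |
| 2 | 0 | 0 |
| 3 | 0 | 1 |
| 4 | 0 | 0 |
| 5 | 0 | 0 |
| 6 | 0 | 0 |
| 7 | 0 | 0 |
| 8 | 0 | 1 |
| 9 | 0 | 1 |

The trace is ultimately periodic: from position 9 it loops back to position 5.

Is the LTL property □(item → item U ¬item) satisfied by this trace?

Yes

item → item U ¬item holds at every position 0..9, and those are all positions ever visited, so □(item → item U ¬item) holds.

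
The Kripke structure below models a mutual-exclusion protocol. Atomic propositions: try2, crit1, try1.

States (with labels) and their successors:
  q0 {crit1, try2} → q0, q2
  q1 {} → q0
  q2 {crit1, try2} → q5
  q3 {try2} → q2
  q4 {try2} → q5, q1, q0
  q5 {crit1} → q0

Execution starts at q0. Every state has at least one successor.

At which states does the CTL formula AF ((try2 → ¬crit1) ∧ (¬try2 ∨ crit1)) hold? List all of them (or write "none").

States satisfying (try2 → ¬crit1) ∧ (¬try2 ∨ crit1): {q1, q5}.
States satisfying AF ((try2 → ¬crit1) ∧ (¬try2 ∨ crit1)): {q1, q2, q3, q5}.

{q1, q2, q3, q5}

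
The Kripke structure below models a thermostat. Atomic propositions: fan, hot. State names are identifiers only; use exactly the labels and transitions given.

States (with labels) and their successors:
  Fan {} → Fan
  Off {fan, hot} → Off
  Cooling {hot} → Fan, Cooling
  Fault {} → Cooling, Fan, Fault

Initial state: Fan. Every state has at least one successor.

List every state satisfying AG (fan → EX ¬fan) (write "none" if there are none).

States satisfying fan → EX ¬fan: {Fan, Cooling, Fault}.
States satisfying AG (fan → EX ¬fan): {Fan, Cooling, Fault}.

{Fan, Cooling, Fault}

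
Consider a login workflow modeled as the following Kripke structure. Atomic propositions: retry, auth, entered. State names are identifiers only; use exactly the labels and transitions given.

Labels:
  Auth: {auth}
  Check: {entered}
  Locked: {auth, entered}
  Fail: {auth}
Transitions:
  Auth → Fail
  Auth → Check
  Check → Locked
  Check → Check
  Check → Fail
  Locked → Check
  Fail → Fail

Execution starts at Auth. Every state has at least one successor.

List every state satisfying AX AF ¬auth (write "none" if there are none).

{Locked}

States satisfying AF ¬auth: {Check, Locked}.
States satisfying AX AF ¬auth: {Locked}.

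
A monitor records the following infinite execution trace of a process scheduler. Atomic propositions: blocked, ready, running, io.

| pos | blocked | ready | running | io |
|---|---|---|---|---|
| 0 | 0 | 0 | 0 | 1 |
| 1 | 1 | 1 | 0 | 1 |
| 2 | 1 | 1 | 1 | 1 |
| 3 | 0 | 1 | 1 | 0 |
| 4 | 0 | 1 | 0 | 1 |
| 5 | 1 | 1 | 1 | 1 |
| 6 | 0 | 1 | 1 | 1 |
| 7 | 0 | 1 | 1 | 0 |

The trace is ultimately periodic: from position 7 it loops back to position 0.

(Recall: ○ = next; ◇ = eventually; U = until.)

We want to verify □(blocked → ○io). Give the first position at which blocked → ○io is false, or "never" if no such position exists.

2

Check blocked → ○io at each position in order: 0 ✓, 1 ✓.
At position 2 the labels are {blocked, io, ready, running} and the next position 3 has {ready, running}, so blocked → ○io is false there. This is the first violation.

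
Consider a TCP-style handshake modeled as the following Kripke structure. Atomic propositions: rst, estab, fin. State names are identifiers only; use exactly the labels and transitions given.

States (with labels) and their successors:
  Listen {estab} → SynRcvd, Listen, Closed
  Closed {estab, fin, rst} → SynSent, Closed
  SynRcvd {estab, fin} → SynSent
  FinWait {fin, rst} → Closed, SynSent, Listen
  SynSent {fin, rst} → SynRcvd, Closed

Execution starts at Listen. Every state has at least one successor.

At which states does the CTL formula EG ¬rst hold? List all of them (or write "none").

{Listen}

States satisfying ¬rst: {Listen, SynRcvd}.
States satisfying EG ¬rst: {Listen}.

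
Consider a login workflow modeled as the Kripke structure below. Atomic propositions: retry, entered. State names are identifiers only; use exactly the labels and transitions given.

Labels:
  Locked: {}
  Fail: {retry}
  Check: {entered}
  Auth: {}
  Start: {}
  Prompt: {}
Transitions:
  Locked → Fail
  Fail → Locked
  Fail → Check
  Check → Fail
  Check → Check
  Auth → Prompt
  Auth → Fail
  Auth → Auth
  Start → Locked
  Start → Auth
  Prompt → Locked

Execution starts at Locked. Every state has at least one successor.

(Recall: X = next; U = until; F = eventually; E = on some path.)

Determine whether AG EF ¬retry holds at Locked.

Holds

States satisfying EF ¬retry: {Locked, Fail, Check, Auth, Start, Prompt}.
States satisfying AG EF ¬retry: {Locked, Fail, Check, Auth, Start, Prompt}.
Every state reachable from Locked satisfies EF ¬retry.
Locked ∈ Sat(AG EF ¬retry).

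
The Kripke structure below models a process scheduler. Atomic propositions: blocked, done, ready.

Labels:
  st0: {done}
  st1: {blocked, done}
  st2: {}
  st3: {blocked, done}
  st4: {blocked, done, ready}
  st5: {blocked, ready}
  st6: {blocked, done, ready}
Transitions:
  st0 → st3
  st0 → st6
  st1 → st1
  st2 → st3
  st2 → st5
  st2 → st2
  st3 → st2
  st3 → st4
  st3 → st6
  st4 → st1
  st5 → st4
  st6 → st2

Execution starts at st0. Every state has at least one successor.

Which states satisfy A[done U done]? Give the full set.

{st0, st1, st3, st4, st6}

States satisfying done: {st0, st1, st3, st4, st6}.
States satisfying A[done U done]: {st0, st1, st3, st4, st6}.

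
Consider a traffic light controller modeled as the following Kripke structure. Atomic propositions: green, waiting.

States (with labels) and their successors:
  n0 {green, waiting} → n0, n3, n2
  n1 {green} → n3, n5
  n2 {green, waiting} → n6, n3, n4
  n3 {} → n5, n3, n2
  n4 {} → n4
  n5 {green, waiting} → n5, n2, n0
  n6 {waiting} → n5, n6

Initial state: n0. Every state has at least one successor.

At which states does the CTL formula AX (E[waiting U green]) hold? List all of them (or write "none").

States satisfying E[waiting U green]: {n0, n1, n2, n5, n6}.
States satisfying AX (E[waiting U green]): {n5, n6}.

{n5, n6}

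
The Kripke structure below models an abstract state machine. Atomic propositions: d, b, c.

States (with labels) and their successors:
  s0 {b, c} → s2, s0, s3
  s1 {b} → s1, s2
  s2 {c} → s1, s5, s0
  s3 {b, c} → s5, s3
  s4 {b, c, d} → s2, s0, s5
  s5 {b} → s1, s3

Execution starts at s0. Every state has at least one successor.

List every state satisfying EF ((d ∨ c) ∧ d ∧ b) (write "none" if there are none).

{s4}

States satisfying (d ∨ c) ∧ d ∧ b: {s4}.
States satisfying EF ((d ∨ c) ∧ d ∧ b): {s4}.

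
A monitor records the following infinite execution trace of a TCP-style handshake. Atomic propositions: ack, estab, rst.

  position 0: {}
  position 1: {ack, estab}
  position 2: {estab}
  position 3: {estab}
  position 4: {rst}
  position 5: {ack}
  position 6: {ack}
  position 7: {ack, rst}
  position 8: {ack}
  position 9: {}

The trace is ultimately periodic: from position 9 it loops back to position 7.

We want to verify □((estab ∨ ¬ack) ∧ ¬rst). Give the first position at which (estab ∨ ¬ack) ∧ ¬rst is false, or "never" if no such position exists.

Check (estab ∨ ¬ack) ∧ ¬rst at each position in order: 0 ✓, 1 ✓, 2 ✓, 3 ✓.
At position 4 the labels are {rst}, so (estab ∨ ¬ack) ∧ ¬rst is false there. This is the first violation.

4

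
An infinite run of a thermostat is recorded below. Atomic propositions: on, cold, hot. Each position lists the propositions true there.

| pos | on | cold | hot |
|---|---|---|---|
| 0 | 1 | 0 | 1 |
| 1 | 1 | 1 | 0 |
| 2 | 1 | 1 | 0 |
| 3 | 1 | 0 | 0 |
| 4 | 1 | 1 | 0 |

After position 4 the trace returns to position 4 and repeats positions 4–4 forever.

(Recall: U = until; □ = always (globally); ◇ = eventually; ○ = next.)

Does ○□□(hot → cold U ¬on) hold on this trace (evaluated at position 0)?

The position after 0 is 1; □□(hot → cold U ¬on) is true there.

Satisfied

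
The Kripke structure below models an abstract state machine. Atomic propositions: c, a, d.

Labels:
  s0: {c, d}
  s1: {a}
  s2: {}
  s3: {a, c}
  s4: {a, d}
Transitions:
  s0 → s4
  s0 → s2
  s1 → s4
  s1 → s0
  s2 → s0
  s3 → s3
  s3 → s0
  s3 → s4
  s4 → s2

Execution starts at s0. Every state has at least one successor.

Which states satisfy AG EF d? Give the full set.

{s0, s1, s2, s3, s4}

States satisfying EF d: {s0, s1, s2, s3, s4}.
States satisfying AG EF d: {s0, s1, s2, s3, s4}.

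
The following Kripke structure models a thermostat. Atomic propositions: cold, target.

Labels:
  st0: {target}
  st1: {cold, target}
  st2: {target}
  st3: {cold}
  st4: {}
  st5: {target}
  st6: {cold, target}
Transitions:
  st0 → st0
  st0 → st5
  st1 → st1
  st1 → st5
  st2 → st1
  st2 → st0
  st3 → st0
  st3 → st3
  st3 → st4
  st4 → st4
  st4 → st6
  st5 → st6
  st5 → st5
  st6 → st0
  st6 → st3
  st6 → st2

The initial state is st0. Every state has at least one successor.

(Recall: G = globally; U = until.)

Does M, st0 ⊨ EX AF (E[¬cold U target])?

Yes

States satisfying AF (E[¬cold U target]): {st0, st1, st2, st4, st5, st6}.
States satisfying EX AF (E[¬cold U target]): {st0, st1, st2, st3, st4, st5, st6}.
st0 ∈ Sat(EX AF (E[¬cold U target])).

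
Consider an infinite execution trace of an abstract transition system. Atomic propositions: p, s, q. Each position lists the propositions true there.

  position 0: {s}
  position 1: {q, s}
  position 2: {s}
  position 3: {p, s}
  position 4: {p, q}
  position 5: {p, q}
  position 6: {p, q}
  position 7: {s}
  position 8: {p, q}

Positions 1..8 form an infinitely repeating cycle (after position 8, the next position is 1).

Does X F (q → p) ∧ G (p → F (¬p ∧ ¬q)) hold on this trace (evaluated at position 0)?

The position after 0 is 1; F (q → p) is true there.
p → F (¬p ∧ ¬q) holds at every position 0..8, and those are all positions ever visited, so G (p → F (¬p ∧ ¬q)) holds.
Positions where p holds: 3, 4, 5, 6, 8.
Check F (¬p ∧ ¬q) at each: 3→ok, 4→ok, 5→ok, 6→ok, 8→ok.
At position 0: X F (q → p) is true; G (p → F (¬p ∧ ¬q)) is true; so X F (q → p) ∧ G (p → F (¬p ∧ ¬q)) is true.

Holds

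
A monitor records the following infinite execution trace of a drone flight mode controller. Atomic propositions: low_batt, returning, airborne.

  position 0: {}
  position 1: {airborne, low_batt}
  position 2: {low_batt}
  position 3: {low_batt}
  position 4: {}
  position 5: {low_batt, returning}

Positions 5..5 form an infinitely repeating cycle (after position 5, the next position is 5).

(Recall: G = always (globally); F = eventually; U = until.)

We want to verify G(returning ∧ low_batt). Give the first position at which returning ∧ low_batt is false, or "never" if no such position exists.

0

At position 0 the labels are {}, so returning ∧ low_batt is false there. This is the first violation.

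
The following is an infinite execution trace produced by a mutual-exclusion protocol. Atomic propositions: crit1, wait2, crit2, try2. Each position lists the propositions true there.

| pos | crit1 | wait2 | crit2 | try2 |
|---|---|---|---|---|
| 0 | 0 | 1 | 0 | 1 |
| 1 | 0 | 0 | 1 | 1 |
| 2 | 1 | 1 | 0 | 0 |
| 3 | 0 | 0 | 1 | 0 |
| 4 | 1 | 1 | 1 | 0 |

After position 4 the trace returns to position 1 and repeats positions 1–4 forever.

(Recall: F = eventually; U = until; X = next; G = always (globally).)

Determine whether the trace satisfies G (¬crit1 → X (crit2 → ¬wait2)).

¬crit1 → X (crit2 → ¬wait2) must hold at every position from 0 onward. It fails at position 3, so G (¬crit1 → X (crit2 → ¬wait2)) is false.
Positions where ¬crit1 holds: 0, 1, 3.
Check X (crit2 → ¬wait2) at each: 0→ok, 1→ok, 3→fails.

Does not hold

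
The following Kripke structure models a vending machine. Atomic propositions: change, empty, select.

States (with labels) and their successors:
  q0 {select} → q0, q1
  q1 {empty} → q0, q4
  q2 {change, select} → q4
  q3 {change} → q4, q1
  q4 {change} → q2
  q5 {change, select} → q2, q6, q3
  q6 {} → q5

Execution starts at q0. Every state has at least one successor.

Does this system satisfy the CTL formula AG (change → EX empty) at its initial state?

States satisfying change → EX empty: {q0, q1, q3, q6}.
States satisfying AG (change → EX empty): ∅.
q2 is reachable from q0 and violates change → EX empty, so AG fails at q0.
q0 ∉ Sat(AG (change → EX empty)).

Violated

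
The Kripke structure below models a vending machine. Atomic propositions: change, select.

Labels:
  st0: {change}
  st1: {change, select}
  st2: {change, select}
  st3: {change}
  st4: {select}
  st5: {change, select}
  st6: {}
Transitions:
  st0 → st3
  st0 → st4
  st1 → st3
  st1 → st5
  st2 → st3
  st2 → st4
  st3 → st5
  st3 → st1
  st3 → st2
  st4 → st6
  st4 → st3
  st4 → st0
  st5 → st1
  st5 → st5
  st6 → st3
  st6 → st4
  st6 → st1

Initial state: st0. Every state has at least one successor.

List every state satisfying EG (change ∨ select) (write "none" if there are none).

{st0, st1, st2, st3, st4, st5}

States satisfying change ∨ select: {st0, st1, st2, st3, st4, st5}.
States satisfying EG (change ∨ select): {st0, st1, st2, st3, st4, st5}.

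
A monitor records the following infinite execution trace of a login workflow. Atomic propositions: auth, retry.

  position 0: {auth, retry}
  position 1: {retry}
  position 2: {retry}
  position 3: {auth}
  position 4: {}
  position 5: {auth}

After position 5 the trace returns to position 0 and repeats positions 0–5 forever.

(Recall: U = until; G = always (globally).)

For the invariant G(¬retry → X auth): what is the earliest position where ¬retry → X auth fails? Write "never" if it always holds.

Check ¬retry → X auth at each position in order: 0 ✓, 1 ✓, 2 ✓.
At position 3 the labels are {auth} and the next position 4 has {}, so ¬retry → X auth is false there. This is the first violation.

3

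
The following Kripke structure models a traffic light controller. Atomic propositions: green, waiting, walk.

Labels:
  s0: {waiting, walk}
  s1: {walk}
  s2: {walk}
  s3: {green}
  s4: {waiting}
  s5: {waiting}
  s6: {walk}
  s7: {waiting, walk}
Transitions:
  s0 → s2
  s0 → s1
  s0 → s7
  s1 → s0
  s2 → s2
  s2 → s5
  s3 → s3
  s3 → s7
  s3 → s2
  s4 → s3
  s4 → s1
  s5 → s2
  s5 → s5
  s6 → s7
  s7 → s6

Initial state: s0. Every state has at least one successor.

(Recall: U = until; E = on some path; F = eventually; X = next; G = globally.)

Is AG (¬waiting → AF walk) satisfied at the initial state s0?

States satisfying ¬waiting → AF walk: {s0, s1, s2, s4, s5, s6, s7}.
States satisfying AG (¬waiting → AF walk): {s0, s1, s2, s5, s6, s7}.
Every state reachable from s0 satisfies ¬waiting → AF walk.
s0 ∈ Sat(AG (¬waiting → AF walk)).

Yes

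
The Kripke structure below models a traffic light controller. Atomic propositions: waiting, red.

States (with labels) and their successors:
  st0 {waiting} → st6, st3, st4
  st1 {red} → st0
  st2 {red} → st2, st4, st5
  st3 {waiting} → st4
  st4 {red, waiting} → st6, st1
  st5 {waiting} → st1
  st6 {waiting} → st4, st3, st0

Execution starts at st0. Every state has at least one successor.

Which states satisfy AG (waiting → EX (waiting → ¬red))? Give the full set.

none

States satisfying waiting → EX (waiting → ¬red): {st0, st1, st2, st4, st5, st6}.
States satisfying AG (waiting → EX (waiting → ¬red)): ∅.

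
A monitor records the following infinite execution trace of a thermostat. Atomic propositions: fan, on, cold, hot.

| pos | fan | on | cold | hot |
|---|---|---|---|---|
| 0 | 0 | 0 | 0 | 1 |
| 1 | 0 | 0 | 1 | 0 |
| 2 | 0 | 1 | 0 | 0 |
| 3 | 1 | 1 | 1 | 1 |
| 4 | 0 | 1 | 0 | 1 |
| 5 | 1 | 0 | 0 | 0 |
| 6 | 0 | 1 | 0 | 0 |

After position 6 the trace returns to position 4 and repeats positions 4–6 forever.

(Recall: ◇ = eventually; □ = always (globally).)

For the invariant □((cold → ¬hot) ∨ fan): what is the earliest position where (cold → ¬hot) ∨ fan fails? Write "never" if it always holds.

never

(cold → ¬hot) ∨ fan holds at every position 0..6, and those are all the positions the trace ever visits, so the invariant □((cold → ¬hot) ∨ fan) is never violated.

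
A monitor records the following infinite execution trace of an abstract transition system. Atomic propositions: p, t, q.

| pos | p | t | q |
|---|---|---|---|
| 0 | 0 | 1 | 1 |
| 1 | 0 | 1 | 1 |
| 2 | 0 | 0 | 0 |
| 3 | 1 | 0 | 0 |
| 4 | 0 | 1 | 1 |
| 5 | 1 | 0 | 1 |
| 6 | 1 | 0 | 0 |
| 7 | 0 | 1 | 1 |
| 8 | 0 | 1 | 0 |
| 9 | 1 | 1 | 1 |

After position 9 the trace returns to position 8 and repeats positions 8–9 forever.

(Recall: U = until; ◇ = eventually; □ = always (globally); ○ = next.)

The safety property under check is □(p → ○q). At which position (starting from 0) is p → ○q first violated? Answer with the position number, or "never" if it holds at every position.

5

Check p → ○q at each position in order: 0 ✓, 1 ✓, 2 ✓, 3 ✓, 4 ✓.
At position 5 the labels are {p, q} and the next position 6 has {p}, so p → ○q is false there. This is the first violation.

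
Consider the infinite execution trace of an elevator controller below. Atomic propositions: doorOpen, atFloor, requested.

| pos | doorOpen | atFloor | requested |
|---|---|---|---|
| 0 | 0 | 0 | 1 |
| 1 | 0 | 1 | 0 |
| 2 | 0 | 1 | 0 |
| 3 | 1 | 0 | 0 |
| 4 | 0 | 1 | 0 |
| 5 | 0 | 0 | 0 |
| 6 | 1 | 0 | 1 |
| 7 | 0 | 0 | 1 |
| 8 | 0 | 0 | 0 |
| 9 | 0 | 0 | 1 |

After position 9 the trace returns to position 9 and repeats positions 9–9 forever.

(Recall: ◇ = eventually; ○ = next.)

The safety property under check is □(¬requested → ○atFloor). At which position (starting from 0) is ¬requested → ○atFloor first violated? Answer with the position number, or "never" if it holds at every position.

2

Check ¬requested → ○atFloor at each position in order: 0 ✓, 1 ✓.
At position 2 the labels are {atFloor} and the next position 3 has {doorOpen}, so ¬requested → ○atFloor is false there. This is the first violation.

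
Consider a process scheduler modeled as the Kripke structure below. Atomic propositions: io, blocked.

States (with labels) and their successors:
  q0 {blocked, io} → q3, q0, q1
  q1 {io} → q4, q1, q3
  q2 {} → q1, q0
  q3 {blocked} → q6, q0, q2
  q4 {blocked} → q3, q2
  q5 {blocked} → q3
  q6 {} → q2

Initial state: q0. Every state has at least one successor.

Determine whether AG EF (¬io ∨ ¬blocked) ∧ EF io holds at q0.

Holds

States satisfying EF (¬io ∨ ¬blocked): {q0, q1, q2, q3, q4, q5, q6}.
States satisfying AG EF (¬io ∨ ¬blocked): {q0, q1, q2, q3, q4, q5, q6}.
States satisfying io: {q0, q1}.
States satisfying EF io: {q0, q1, q2, q3, q4, q5, q6}.
States satisfying AG EF (¬io ∨ ¬blocked) ∧ EF io: {q0, q1, q2, q3, q4, q5, q6}.
q0 ∈ Sat(AG EF (¬io ∨ ¬blocked) ∧ EF io).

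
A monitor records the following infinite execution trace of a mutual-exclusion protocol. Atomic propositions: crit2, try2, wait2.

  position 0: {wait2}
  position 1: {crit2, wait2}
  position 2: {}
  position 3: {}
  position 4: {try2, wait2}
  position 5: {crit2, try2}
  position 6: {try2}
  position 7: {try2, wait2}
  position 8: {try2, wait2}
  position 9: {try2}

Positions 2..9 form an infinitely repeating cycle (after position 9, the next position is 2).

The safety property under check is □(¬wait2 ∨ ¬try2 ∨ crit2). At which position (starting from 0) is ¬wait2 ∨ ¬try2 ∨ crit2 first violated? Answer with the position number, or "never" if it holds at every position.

4

Check ¬wait2 ∨ ¬try2 ∨ crit2 at each position in order: 0 ✓, 1 ✓, 2 ✓, 3 ✓.
At position 4 the labels are {try2, wait2}, so ¬wait2 ∨ ¬try2 ∨ crit2 is false there. This is the first violation.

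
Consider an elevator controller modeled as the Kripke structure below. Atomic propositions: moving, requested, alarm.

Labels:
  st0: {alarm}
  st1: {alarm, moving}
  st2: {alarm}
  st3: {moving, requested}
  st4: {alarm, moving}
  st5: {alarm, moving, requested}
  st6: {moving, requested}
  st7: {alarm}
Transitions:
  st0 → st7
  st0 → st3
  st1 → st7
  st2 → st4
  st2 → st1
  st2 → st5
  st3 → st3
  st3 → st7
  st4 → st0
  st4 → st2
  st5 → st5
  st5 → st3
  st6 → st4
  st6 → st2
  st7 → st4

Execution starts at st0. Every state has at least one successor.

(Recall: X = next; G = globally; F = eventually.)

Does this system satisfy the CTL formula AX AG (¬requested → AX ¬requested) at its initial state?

No

States satisfying AG (¬requested → AX ¬requested): ∅.
States satisfying AX AG (¬requested → AX ¬requested): ∅.
st0 ∉ Sat(AX AG (¬requested → AX ¬requested)).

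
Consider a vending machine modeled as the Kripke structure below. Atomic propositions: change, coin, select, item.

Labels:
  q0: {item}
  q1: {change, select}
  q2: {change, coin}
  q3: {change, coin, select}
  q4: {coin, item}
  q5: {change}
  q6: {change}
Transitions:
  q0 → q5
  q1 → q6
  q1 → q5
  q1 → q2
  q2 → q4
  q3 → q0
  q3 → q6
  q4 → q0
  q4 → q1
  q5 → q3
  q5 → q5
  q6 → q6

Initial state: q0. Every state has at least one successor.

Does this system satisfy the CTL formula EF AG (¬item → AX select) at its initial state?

Does not hold

States satisfying AG (¬item → AX select): ∅.
States satisfying EF AG (¬item → AX select): ∅.
No suitable path/successor from q0 witnesses the formula.
q0 ∉ Sat(EF AG (¬item → AX select)).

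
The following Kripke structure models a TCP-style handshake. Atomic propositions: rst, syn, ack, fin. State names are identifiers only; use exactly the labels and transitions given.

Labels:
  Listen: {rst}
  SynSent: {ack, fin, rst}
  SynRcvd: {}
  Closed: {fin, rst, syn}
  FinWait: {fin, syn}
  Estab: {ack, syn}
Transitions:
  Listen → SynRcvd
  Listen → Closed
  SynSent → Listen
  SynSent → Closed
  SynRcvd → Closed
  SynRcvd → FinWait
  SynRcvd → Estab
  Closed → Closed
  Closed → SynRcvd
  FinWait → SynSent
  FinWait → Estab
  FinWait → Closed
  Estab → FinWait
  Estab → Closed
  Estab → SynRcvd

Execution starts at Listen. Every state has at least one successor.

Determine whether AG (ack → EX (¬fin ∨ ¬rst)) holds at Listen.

Holds

States satisfying ack → EX (¬fin ∨ ¬rst): {Listen, SynSent, SynRcvd, Closed, FinWait, Estab}.
States satisfying AG (ack → EX (¬fin ∨ ¬rst)): {Listen, SynSent, SynRcvd, Closed, FinWait, Estab}.
Every state reachable from Listen satisfies ack → EX (¬fin ∨ ¬rst).
Listen ∈ Sat(AG (ack → EX (¬fin ∨ ¬rst))).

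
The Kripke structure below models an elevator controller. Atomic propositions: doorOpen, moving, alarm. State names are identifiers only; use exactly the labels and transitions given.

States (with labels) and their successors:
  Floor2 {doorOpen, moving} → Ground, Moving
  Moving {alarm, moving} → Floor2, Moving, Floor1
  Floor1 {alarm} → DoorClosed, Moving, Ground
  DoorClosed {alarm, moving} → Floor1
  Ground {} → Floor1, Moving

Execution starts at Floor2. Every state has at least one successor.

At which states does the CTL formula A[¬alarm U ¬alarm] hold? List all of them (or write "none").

{Floor2, Ground}

States satisfying ¬alarm: {Floor2, Ground}.
States satisfying A[¬alarm U ¬alarm]: {Floor2, Ground}.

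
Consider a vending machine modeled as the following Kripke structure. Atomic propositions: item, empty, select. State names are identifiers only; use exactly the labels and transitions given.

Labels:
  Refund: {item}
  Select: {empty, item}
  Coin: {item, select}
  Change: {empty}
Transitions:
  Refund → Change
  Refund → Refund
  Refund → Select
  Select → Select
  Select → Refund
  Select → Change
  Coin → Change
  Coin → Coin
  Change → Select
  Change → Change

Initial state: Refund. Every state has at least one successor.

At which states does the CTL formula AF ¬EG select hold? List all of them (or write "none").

{Refund, Select, Change}

States satisfying ¬EG select: {Refund, Select, Change}.
States satisfying AF ¬EG select: {Refund, Select, Change}.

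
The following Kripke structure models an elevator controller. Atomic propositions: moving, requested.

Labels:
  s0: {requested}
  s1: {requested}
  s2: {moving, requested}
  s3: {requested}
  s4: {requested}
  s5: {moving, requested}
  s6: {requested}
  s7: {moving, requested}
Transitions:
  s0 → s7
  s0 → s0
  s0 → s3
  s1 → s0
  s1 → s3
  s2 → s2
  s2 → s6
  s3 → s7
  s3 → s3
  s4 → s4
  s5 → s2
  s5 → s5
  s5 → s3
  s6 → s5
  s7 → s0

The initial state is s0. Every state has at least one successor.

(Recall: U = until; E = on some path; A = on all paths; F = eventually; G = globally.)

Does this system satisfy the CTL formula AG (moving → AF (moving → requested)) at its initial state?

States satisfying moving → AF (moving → requested): {s0, s1, s2, s3, s4, s5, s6, s7}.
States satisfying AG (moving → AF (moving → requested)): {s0, s1, s2, s3, s4, s5, s6, s7}.
Every state reachable from s0 satisfies moving → AF (moving → requested).
s0 ∈ Sat(AG (moving → AF (moving → requested))).

Holds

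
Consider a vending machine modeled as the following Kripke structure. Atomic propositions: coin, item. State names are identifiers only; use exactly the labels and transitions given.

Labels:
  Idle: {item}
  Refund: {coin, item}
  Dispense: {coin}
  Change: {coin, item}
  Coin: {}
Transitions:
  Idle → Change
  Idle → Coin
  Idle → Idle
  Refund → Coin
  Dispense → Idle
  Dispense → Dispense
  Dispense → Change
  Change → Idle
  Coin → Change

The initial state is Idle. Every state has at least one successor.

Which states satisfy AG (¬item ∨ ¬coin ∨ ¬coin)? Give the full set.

none

States satisfying ¬item ∨ ¬coin ∨ ¬coin: {Idle, Dispense, Coin}.
States satisfying AG (¬item ∨ ¬coin ∨ ¬coin): ∅.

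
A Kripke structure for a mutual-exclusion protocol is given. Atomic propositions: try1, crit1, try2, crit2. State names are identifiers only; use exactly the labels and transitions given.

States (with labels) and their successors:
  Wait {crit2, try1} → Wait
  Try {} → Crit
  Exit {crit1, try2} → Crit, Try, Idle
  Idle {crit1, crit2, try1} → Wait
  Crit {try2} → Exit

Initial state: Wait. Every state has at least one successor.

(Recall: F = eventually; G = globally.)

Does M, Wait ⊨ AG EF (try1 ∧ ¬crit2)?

Does not hold

States satisfying EF (try1 ∧ ¬crit2): ∅.
States satisfying AG EF (try1 ∧ ¬crit2): ∅.
Wait is reachable from Wait and violates EF (try1 ∧ ¬crit2), so AG fails at Wait.
Wait ∉ Sat(AG EF (try1 ∧ ¬crit2)).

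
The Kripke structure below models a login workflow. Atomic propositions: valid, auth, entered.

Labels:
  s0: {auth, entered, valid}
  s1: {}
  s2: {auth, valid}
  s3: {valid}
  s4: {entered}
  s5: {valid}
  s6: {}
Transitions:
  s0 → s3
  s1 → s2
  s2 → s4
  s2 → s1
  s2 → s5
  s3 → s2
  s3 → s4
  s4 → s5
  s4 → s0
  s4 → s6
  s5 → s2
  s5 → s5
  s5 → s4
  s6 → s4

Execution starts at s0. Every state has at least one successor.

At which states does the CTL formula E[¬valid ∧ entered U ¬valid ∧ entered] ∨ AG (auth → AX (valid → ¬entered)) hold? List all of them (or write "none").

{s0, s1, s2, s3, s4, s5, s6}

States satisfying ¬valid ∧ entered: {s4}.
States satisfying E[¬valid ∧ entered U ¬valid ∧ entered]: {s4}.
States satisfying auth → AX (valid → ¬entered): {s0, s1, s2, s3, s4, s5, s6}.
States satisfying AG (auth → AX (valid → ¬entered)): {s0, s1, s2, s3, s4, s5, s6}.
States satisfying E[¬valid ∧ entered U ¬valid ∧ entered] ∨ AG (auth → AX (valid → ¬entered)): {s0, s1, s2, s3, s4, s5, s6}.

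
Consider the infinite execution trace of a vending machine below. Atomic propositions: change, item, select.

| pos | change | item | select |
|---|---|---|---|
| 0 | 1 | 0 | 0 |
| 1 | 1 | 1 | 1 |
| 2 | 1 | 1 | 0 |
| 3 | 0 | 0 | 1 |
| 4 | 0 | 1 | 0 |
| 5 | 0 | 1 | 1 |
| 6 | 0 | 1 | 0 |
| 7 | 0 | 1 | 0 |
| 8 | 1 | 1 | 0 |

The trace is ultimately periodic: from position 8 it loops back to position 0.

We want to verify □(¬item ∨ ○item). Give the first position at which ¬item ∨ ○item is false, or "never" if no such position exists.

2

Check ¬item ∨ ○item at each position in order: 0 ✓, 1 ✓.
At position 2 the labels are {change, item} and the next position 3 has {select}, so ¬item ∨ ○item is false there. This is the first violation.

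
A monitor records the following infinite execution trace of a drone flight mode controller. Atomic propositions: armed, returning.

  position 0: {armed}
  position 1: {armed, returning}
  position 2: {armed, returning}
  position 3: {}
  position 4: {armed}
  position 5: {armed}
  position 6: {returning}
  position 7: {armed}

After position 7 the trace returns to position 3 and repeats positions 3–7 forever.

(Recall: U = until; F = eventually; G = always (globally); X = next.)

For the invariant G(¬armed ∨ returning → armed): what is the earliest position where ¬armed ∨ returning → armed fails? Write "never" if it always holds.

3

Check ¬armed ∨ returning → armed at each position in order: 0 ✓, 1 ✓, 2 ✓.
At position 3 the labels are {}, so ¬armed ∨ returning → armed is false there. This is the first violation.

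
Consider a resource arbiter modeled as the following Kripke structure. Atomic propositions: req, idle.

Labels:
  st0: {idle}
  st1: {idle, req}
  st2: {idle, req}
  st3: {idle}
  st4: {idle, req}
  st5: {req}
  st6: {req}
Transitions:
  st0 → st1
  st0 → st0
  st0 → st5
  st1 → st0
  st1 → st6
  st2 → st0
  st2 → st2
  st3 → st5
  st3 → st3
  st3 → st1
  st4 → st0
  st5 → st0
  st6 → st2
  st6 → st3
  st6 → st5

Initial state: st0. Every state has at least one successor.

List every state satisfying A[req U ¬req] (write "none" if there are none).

{st0, st3, st4, st5}

States satisfying req: {st1, st2, st4, st5, st6}.
States satisfying ¬req: {st0, st3}.
States satisfying A[req U ¬req]: {st0, st3, st4, st5}.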